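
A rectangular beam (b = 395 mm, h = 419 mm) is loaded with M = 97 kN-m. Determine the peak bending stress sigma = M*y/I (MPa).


I = b * h^3 / 12 = 395 * 419^3 / 12 = 2421351942.08 mm^4
y = h / 2 = 419 / 2 = 209.5 mm
M = 97 kN-m = 97000000.0 N-mm
sigma = M * y / I = 97000000.0 * 209.5 / 2421351942.08
= 8.39 MPa

8.39 MPa


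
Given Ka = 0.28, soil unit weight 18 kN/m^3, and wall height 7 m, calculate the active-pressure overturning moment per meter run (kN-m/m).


Pa = 0.5 * Ka * gamma * H^2
= 0.5 * 0.28 * 18 * 7^2
= 123.48 kN/m
Arm = H / 3 = 7 / 3 = 2.3333 m
Mo = Pa * arm = Pa * H / 3 = 123.48 * 7 / 3 = 288.12 kN-m/m

288.12 kN-m/m


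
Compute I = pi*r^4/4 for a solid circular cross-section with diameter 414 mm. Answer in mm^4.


r = d / 2 = 414 / 2 = 207.0 mm
I = pi * r^4 / 4 = pi * 207.0^4 / 4
= 1442019931.44 mm^4

1442019931.44 mm^4


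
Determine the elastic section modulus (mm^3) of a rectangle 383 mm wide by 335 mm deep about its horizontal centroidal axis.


S = b * h^2 / 6
= 383 * 335^2 / 6
= 383 * 112225 / 6
= 7163695.83 mm^3

7163695.83 mm^3


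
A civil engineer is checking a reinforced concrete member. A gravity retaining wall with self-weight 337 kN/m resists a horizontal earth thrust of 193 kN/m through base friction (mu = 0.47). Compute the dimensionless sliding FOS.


Resisting force = mu * W = 0.47 * 337 = 158.39 kN/m
FOS = Resisting / Driving = 158.39 / 193
= 0.8207 (dimensionless)

0.8207 (dimensionless)


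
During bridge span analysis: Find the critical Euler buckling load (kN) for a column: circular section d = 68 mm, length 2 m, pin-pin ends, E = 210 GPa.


I = pi * d^4 / 64 = 1049555.84 mm^4
L = 2000.0 mm
P_cr = pi^2 * E * I / L^2
= 9.8696 * 210000.0 * 1049555.84 / 2000.0^2
= 543831.8 N = 543.8318 kN

543.8318 kN


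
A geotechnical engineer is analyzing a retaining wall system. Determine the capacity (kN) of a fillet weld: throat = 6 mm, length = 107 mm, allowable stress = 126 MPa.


Strength = throat * length * allowable stress
= 6 * 107 * 126 N
= 80892 N
= 80.89 kN

80.89 kN


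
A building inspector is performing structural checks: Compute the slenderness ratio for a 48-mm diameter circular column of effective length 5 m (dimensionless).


Radius of gyration r = d / 4 = 48 / 4 = 12.0 mm
L_eff = 5000.0 mm
Slenderness ratio = L / r = 5000.0 / 12.0 = 416.67 (dimensionless)

416.67 (dimensionless)


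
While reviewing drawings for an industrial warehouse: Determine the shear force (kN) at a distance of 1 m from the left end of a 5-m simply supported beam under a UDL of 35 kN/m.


R_A = w * L / 2 = 35 * 5 / 2 = 87.5 kN
V(x) = R_A - w * x = 87.5 - 35 * 1
= 52.5 kN

52.5 kN


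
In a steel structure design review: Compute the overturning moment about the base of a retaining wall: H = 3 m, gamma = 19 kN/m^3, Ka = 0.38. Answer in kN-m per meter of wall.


Pa = 0.5 * Ka * gamma * H^2
= 0.5 * 0.38 * 19 * 3^2
= 32.49 kN/m
Arm = H / 3 = 3 / 3 = 1.0 m
Mo = Pa * arm = Pa * H / 3 = 32.49 * 3 / 3 = 32.49 kN-m/m

32.49 kN-m/m


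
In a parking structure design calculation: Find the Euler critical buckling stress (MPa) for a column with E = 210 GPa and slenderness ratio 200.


sigma_cr = pi^2 * E / lambda^2
= 9.8696 * 210000.0 / 200^2
= 9.8696 * 210000.0 / 40000
= 51.8154 MPa

51.8154 MPa


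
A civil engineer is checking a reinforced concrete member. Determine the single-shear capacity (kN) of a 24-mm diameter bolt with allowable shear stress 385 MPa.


A = pi * d^2 / 4 = pi * 24^2 / 4 = 452.3893 mm^2
V = f_v * A / 1000 = 385 * 452.3893 / 1000
= 174.1699 kN

174.1699 kN


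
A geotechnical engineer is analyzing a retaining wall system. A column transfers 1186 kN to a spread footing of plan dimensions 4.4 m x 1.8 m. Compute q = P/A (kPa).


A = 4.4 * 1.8 = 7.92 m^2
q = P / A = 1186 / 7.92
= 149.7475 kPa

149.7475 kPa


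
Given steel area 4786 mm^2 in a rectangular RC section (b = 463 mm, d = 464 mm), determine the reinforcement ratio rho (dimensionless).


rho = As / (b * d)
= 4786 / (463 * 464)
= 4786 / 214832
= 0.022278 (dimensionless)

0.022278 (dimensionless)


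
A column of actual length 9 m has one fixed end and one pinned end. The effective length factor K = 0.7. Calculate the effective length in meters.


L_eff = K * L
= 0.7 * 9
= 6.3 m

6.3 m


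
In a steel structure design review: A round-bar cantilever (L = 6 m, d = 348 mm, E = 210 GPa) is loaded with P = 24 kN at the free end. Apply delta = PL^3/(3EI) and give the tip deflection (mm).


I = pi * d^4 / 64 = pi * 348^4 / 64 = 719924369.13 mm^4
L = 6000.0 mm, P = 24000.0 N, E = 210000.0 MPa
delta = P * L^3 / (3 * E * I)
= 24000.0 * 6000.0^3 / (3 * 210000.0 * 719924369.13)
= 11.4298 mm

11.4298 mm


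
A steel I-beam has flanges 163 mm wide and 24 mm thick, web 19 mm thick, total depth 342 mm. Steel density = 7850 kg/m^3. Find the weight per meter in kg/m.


A_flanges = 2 * 163 * 24 = 7824 mm^2
A_web = (342 - 2 * 24) * 19 = 5586 mm^2
A_total = 7824 + 5586 = 13410 mm^2 = 0.013410 m^2
Weight = rho * A = 7850 * 0.013410 = 105.2685 kg/m

105.2685 kg/m


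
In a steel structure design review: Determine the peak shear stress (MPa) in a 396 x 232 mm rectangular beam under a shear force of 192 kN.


A = b * h = 396 * 232 = 91872 mm^2
V = 192 kN = 192000.0 N
tau_max = 1.5 * V / A = 1.5 * 192000.0 / 91872
= 3.1348 MPa

3.1348 MPa


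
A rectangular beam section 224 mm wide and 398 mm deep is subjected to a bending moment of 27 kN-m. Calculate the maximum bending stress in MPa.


I = b * h^3 / 12 = 224 * 398^3 / 12 = 1176836117.33 mm^4
y = h / 2 = 398 / 2 = 199.0 mm
M = 27 kN-m = 27000000.0 N-mm
sigma = M * y / I = 27000000.0 * 199.0 / 1176836117.33
= 4.57 MPa

4.57 MPa


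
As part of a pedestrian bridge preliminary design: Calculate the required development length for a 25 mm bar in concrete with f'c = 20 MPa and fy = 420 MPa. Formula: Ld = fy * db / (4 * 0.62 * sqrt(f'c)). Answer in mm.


Ld = (fy * db) / (4 * 0.62 * sqrt(f'c))
= (420 * 25) / (4 * 0.62 * sqrt(20))
= 10500 / 11.0909
= 946.72 mm

946.72 mm


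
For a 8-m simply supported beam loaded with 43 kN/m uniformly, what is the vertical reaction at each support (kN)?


Total load = w * L = 43 * 8 = 344 kN
By symmetry, each reaction R = total / 2 = 344 / 2 = 172.0 kN

172.0 kN


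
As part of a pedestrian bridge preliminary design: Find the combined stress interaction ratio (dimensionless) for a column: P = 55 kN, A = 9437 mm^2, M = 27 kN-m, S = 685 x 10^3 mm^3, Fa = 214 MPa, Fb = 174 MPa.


f_a = P / A = 55000.0 / 9437 = 5.8281 MPa
f_b = M / S = 27000000.0 / 685000.0 = 39.4161 MPa
Ratio = f_a / Fa + f_b / Fb
= 5.8281 / 214 + 39.4161 / 174
= 0.2538 (dimensionless)

0.2538 (dimensionless)


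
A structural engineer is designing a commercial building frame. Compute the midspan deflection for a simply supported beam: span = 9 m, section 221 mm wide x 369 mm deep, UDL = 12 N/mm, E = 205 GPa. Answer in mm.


I = 221 * 369^3 / 12 = 925316115.75 mm^4
L = 9000.0 mm, w = 12 N/mm, E = 205000.0 MPa
delta = 5 * w * L^4 / (384 * E * I)
= 5 * 12 * 9000.0^4 / (384 * 205000.0 * 925316115.75)
= 5.4044 mm

5.4044 mm


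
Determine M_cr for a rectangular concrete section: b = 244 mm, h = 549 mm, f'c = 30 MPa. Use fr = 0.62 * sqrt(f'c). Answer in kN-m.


fr = 0.62 * sqrt(30) = 0.62 * 5.4772 = 3.3959 MPa
I = 244 * 549^3 / 12 = 3364539363.0 mm^4
y_t = 274.5 mm
M_cr = fr * I / y_t = 3.3959 * 3364539363.0 / 274.5 N-mm
= 41.6232 kN-m

41.6232 kN-m


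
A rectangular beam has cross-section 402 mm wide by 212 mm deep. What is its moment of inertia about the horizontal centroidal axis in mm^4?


I = b * h^3 / 12
= 402 * 212^3 / 12
= 402 * 9528128 / 12
= 319192288.0 mm^4

319192288.0 mm^4


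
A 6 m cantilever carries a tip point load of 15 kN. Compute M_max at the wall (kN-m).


For a cantilever with a point load at the free end:
M_max = P * L = 15 * 6 = 90 kN-m

90 kN-m


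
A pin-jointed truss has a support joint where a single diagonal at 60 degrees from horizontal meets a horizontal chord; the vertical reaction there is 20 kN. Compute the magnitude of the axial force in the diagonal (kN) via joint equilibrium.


At the joint, only the diagonal has a vertical component, so vertical equilibrium gives:
F * sin(60) = 20
F = 20 / sin(60)
= 20 / 0.866025
= 23.09 kN

23.09 kN


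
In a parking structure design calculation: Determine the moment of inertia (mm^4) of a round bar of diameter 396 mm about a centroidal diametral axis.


r = d / 2 = 396 / 2 = 198.0 mm
I = pi * r^4 / 4 = pi * 198.0^4 / 4
= 1207120547.23 mm^4

1207120547.23 mm^4


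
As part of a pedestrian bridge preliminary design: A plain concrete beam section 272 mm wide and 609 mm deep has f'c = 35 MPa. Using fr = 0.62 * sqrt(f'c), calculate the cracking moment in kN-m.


fr = 0.62 * sqrt(35) = 0.62 * 5.9161 = 3.668 MPa
I = 272 * 609^3 / 12 = 5119641324.0 mm^4
y_t = 304.5 mm
M_cr = fr * I / y_t = 3.668 * 5119641324.0 / 304.5 N-mm
= 61.6706 kN-m

61.6706 kN-m


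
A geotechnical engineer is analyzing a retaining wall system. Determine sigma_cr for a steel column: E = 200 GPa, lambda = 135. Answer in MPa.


sigma_cr = pi^2 * E / lambda^2
= 9.8696 * 200000.0 / 135^2
= 9.8696 * 200000.0 / 18225
= 108.3084 MPa

108.3084 MPa


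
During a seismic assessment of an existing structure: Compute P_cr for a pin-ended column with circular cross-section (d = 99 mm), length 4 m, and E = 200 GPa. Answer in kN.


I = pi * d^4 / 64 = 4715314.64 mm^4
L = 4000.0 mm
P_cr = pi^2 * E * I / L^2
= 9.8696 * 200000.0 * 4715314.64 / 4000.0^2
= 581728.63 N = 581.7286 kN

581.7286 kN


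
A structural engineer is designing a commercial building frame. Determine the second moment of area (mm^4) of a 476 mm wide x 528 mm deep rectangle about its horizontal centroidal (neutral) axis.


I = b * h^3 / 12
= 476 * 528^3 / 12
= 476 * 147197952 / 12
= 5838852096.0 mm^4

5838852096.0 mm^4


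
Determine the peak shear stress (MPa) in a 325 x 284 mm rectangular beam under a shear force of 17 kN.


A = b * h = 325 * 284 = 92300 mm^2
V = 17 kN = 17000.0 N
tau_max = 1.5 * V / A = 1.5 * 17000.0 / 92300
= 0.2763 MPa

0.2763 MPa


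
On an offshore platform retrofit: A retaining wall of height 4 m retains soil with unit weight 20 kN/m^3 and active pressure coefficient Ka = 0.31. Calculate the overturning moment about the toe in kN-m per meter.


Pa = 0.5 * Ka * gamma * H^2
= 0.5 * 0.31 * 20 * 4^2
= 49.6 kN/m
Arm = H / 3 = 4 / 3 = 1.3333 m
Mo = Pa * arm = Pa * H / 3 = 49.6 * 4 / 3 = 66.1333 kN-m/m

66.1333 kN-m/m


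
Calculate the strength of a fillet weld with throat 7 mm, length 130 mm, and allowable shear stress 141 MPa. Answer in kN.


Strength = throat * length * allowable stress
= 7 * 130 * 141 N
= 128310 N
= 128.31 kN

128.31 kN


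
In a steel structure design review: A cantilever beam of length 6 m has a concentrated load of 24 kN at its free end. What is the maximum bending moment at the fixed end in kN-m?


For a cantilever with a point load at the free end:
M_max = P * L = 24 * 6 = 144 kN-m

144 kN-m


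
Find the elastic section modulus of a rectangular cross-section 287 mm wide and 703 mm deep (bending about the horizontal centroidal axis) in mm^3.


S = b * h^2 / 6
= 287 * 703^2 / 6
= 287 * 494209 / 6
= 23639663.83 mm^3

23639663.83 mm^3


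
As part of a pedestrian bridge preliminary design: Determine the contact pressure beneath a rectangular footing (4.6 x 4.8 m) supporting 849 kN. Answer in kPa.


A = 4.6 * 4.8 = 22.08 m^2
q = P / A = 849 / 22.08
= 38.4511 kPa

38.4511 kPa


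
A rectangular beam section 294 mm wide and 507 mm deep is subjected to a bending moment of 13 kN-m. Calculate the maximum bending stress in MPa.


I = b * h^3 / 12 = 294 * 507^3 / 12 = 3192934153.5 mm^4
y = h / 2 = 507 / 2 = 253.5 mm
M = 13 kN-m = 13000000.0 N-mm
sigma = M * y / I = 13000000.0 * 253.5 / 3192934153.5
= 1.03 MPa

1.03 MPa


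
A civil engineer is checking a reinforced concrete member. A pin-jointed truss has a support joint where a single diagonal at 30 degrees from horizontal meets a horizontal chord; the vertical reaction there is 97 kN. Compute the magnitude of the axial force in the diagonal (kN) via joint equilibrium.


At the joint, only the diagonal has a vertical component, so vertical equilibrium gives:
F * sin(30) = 97
F = 97 / sin(30)
= 97 / 0.5
= 194.0 kN

194.0 kN


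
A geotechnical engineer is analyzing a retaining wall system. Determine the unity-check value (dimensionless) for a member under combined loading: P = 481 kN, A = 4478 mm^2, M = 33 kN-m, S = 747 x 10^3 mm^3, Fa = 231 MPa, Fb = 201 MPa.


f_a = P / A = 481000.0 / 4478 = 107.414 MPa
f_b = M / S = 33000000.0 / 747000.0 = 44.1767 MPa
Ratio = f_a / Fa + f_b / Fb
= 107.414 / 231 + 44.1767 / 201
= 0.6848 (dimensionless)

0.6848 (dimensionless)


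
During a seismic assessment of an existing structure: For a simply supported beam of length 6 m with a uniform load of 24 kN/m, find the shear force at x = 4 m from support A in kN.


R_A = w * L / 2 = 24 * 6 / 2 = 72.0 kN
V(x) = R_A - w * x = 72.0 - 24 * 4
= -24.0 kN

-24.0 kN


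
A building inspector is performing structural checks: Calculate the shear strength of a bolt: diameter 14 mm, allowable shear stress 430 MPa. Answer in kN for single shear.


A = pi * d^2 / 4 = pi * 14^2 / 4 = 153.938 mm^2
V = f_v * A / 1000 = 430 * 153.938 / 1000
= 66.1934 kN

66.1934 kN


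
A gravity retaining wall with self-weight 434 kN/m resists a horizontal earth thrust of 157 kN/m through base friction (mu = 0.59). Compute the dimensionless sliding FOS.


Resisting force = mu * W = 0.59 * 434 = 256.06 kN/m
FOS = Resisting / Driving = 256.06 / 157
= 1.631 (dimensionless)

1.631 (dimensionless)


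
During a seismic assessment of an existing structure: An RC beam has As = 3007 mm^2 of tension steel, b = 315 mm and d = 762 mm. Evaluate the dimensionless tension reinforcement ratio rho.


rho = As / (b * d)
= 3007 / (315 * 762)
= 3007 / 240030
= 0.012528 (dimensionless)

0.012528 (dimensionless)


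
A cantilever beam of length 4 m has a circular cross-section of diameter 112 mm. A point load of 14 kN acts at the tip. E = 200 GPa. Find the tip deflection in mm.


I = pi * d^4 / 64 = pi * 112^4 / 64 = 7723995.1 mm^4
L = 4000.0 mm, P = 14000.0 N, E = 200000.0 MPa
delta = P * L^3 / (3 * E * I)
= 14000.0 * 4000.0^3 / (3 * 200000.0 * 7723995.1)
= 193.3369 mm

193.3369 mm


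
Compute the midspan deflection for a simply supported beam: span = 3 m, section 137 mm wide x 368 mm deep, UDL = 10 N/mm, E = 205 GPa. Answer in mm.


I = 137 * 368^3 / 12 = 568961365.33 mm^4
L = 3000.0 mm, w = 10 N/mm, E = 205000.0 MPa
delta = 5 * w * L^4 / (384 * E * I)
= 5 * 10 * 3000.0^4 / (384 * 205000.0 * 568961365.33)
= 0.0904 mm

0.0904 mm


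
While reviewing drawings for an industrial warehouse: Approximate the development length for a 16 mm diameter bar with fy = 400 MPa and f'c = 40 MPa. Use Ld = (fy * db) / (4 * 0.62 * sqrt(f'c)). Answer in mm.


Ld = (fy * db) / (4 * 0.62 * sqrt(f'c))
= (400 * 16) / (4 * 0.62 * sqrt(40))
= 6400 / 15.6849
= 408.04 mm

408.04 mm


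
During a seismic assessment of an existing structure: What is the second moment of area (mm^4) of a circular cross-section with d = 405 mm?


r = d / 2 = 405 / 2 = 202.5 mm
I = pi * r^4 / 4 = pi * 202.5^4 / 4
= 1320656859.91 mm^4

1320656859.91 mm^4


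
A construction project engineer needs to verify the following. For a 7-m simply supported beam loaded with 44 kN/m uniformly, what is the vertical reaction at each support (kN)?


Total load = w * L = 44 * 7 = 308 kN
By symmetry, each reaction R = total / 2 = 308 / 2 = 154.0 kN

154.0 kN


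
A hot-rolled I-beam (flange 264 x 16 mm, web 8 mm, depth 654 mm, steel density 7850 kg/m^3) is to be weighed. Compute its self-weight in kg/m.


A_flanges = 2 * 264 * 16 = 8448 mm^2
A_web = (654 - 2 * 16) * 8 = 4976 mm^2
A_total = 8448 + 4976 = 13424 mm^2 = 0.013424 m^2
Weight = rho * A = 7850 * 0.013424 = 105.3784 kg/m

105.3784 kg/m


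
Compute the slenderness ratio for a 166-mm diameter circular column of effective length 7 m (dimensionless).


Radius of gyration r = d / 4 = 166 / 4 = 41.5 mm
L_eff = 7000.0 mm
Slenderness ratio = L / r = 7000.0 / 41.5 = 168.67 (dimensionless)

168.67 (dimensionless)


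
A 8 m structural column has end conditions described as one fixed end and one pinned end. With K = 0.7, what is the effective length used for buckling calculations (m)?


L_eff = K * L
= 0.7 * 8
= 5.6 m

5.6 m


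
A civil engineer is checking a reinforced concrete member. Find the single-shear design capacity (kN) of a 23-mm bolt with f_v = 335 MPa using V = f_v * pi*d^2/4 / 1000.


A = pi * d^2 / 4 = pi * 23^2 / 4 = 415.4756 mm^2
V = f_v * A / 1000 = 335 * 415.4756 / 1000
= 139.1843 kN

139.1843 kN


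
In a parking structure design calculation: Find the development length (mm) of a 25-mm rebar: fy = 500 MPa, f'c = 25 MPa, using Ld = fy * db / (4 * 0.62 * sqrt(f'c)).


Ld = (fy * db) / (4 * 0.62 * sqrt(f'c))
= (500 * 25) / (4 * 0.62 * sqrt(25))
= 12500 / 12.4
= 1008.06 mm

1008.06 mm


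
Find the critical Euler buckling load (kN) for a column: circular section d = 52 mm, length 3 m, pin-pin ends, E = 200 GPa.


I = pi * d^4 / 64 = 358908.11 mm^4
L = 3000.0 mm
P_cr = pi^2 * E * I / L^2
= 9.8696 * 200000.0 * 358908.11 / 3000.0^2
= 78717.36 N = 78.7174 kN

78.7174 kN


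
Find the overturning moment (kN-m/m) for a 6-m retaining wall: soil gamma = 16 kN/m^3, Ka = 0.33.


Pa = 0.5 * Ka * gamma * H^2
= 0.5 * 0.33 * 16 * 6^2
= 95.04 kN/m
Arm = H / 3 = 6 / 3 = 2.0 m
Mo = Pa * arm = Pa * H / 3 = 95.04 * 6 / 3 = 190.08 kN-m/m

190.08 kN-m/m


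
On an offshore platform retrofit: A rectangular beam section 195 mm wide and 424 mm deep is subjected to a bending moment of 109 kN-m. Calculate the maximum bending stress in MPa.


I = b * h^3 / 12 = 195 * 424^3 / 12 = 1238656640.0 mm^4
y = h / 2 = 424 / 2 = 212.0 mm
M = 109 kN-m = 109000000.0 N-mm
sigma = M * y / I = 109000000.0 * 212.0 / 1238656640.0
= 18.66 MPa

18.66 MPa


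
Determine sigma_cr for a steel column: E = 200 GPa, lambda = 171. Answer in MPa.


sigma_cr = pi^2 * E / lambda^2
= 9.8696 * 200000.0 / 171^2
= 9.8696 * 200000.0 / 29241
= 67.5052 MPa

67.5052 MPa


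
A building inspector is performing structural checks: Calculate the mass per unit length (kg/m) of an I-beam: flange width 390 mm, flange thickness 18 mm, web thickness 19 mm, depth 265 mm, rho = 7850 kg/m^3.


A_flanges = 2 * 390 * 18 = 14040 mm^2
A_web = (265 - 2 * 18) * 19 = 4351 mm^2
A_total = 14040 + 4351 = 18391 mm^2 = 0.018391 m^2
Weight = rho * A = 7850 * 0.018391 = 144.3693 kg/m

144.3693 kg/m


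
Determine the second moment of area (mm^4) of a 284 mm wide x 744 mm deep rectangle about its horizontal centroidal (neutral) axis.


I = b * h^3 / 12
= 284 * 744^3 / 12
= 284 * 411830784 / 12
= 9746661888.0 mm^4

9746661888.0 mm^4


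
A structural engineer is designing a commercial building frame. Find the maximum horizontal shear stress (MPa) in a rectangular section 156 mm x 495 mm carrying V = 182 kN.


A = b * h = 156 * 495 = 77220 mm^2
V = 182 kN = 182000.0 N
tau_max = 1.5 * V / A = 1.5 * 182000.0 / 77220
= 3.5354 MPa

3.5354 MPa


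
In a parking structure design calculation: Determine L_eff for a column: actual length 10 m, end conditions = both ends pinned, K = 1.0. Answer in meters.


L_eff = K * L
= 1.0 * 10
= 10.0 m

10.0 m


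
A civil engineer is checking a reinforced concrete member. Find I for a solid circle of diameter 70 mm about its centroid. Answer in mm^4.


r = d / 2 = 70 / 2 = 35.0 mm
I = pi * r^4 / 4 = pi * 35.0^4 / 4
= 1178588.12 mm^4

1178588.12 mm^4


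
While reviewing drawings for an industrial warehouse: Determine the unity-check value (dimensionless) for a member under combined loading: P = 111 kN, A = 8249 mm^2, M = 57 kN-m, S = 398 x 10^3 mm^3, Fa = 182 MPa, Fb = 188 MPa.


f_a = P / A = 111000.0 / 8249 = 13.4562 MPa
f_b = M / S = 57000000.0 / 398000.0 = 143.2161 MPa
Ratio = f_a / Fa + f_b / Fb
= 13.4562 / 182 + 143.2161 / 188
= 0.8357 (dimensionless)

0.8357 (dimensionless)


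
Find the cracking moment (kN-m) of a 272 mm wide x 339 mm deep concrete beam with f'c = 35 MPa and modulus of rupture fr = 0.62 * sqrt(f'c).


fr = 0.62 * sqrt(35) = 0.62 * 5.9161 = 3.668 MPa
I = 272 * 339^3 / 12 = 883052964.0 mm^4
y_t = 169.5 mm
M_cr = fr * I / y_t = 3.668 * 883052964.0 / 169.5 N-mm
= 19.1092 kN-m

19.1092 kN-m


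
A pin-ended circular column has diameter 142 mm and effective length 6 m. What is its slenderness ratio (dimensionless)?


Radius of gyration r = d / 4 = 142 / 4 = 35.5 mm
L_eff = 6000.0 mm
Slenderness ratio = L / r = 6000.0 / 35.5 = 169.01 (dimensionless)

169.01 (dimensionless)


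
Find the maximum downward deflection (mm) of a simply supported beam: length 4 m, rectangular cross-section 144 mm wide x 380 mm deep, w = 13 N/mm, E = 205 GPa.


I = 144 * 380^3 / 12 = 658464000.0 mm^4
L = 4000.0 mm, w = 13 N/mm, E = 205000.0 MPa
delta = 5 * w * L^4 / (384 * E * I)
= 5 * 13 * 4000.0^4 / (384 * 205000.0 * 658464000.0)
= 0.321 mm

0.321 mm


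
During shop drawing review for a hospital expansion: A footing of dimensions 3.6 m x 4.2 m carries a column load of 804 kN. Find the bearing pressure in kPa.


A = 3.6 * 4.2 = 15.12 m^2
q = P / A = 804 / 15.12
= 53.1746 kPa

53.1746 kPa


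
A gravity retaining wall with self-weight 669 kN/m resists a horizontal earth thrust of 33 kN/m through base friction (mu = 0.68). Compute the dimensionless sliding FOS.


Resisting force = mu * W = 0.68 * 669 = 454.92 kN/m
FOS = Resisting / Driving = 454.92 / 33
= 13.7855 (dimensionless)

13.7855 (dimensionless)


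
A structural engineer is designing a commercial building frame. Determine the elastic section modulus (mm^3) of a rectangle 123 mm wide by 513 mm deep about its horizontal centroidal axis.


S = b * h^2 / 6
= 123 * 513^2 / 6
= 123 * 263169 / 6
= 5394964.5 mm^3

5394964.5 mm^3


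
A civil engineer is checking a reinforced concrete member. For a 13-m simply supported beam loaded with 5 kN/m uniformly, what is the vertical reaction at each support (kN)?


Total load = w * L = 5 * 13 = 65 kN
By symmetry, each reaction R = total / 2 = 65 / 2 = 32.5 kN

32.5 kN


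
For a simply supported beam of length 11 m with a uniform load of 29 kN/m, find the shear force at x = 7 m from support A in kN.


R_A = w * L / 2 = 29 * 11 / 2 = 159.5 kN
V(x) = R_A - w * x = 159.5 - 29 * 7
= -43.5 kN

-43.5 kN


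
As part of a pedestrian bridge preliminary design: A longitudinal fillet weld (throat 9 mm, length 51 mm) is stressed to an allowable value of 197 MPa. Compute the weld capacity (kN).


Strength = throat * length * allowable stress
= 9 * 51 * 197 N
= 90423 N
= 90.42 kN

90.42 kN


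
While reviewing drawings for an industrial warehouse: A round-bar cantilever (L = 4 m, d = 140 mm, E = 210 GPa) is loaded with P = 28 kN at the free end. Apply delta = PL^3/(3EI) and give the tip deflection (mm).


I = pi * d^4 / 64 = pi * 140^4 / 64 = 18857409.9 mm^4
L = 4000.0 mm, P = 28000.0 N, E = 210000.0 MPa
delta = P * L^3 / (3 * E * I)
= 28000.0 * 4000.0^3 / (3 * 210000.0 * 18857409.9)
= 150.8396 mm

150.8396 mm


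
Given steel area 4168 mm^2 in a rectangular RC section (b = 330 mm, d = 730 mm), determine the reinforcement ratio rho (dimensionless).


rho = As / (b * d)
= 4168 / (330 * 730)
= 4168 / 240900
= 0.017302 (dimensionless)

0.017302 (dimensionless)


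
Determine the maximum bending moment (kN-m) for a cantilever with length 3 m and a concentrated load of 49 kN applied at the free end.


For a cantilever with a point load at the free end:
M_max = P * L = 49 * 3 = 147 kN-m

147 kN-m


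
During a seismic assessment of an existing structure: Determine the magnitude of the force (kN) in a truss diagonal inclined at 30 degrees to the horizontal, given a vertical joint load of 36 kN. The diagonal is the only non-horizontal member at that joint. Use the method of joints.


At the joint, only the diagonal has a vertical component, so vertical equilibrium gives:
F * sin(30) = 36
F = 36 / sin(30)
= 36 / 0.5
= 72.0 kN

72.0 kN


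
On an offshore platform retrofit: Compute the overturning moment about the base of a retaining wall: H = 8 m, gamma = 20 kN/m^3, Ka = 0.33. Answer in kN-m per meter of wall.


Pa = 0.5 * Ka * gamma * H^2
= 0.5 * 0.33 * 20 * 8^2
= 211.2 kN/m
Arm = H / 3 = 8 / 3 = 2.6667 m
Mo = Pa * arm = Pa * H / 3 = 211.2 * 8 / 3 = 563.2 kN-m/m

563.2 kN-m/m


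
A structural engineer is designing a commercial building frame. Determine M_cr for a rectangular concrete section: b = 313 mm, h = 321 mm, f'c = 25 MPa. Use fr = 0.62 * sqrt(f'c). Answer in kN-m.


fr = 0.62 * sqrt(25) = 0.62 * 5.0 = 3.1 MPa
I = 313 * 321^3 / 12 = 862736532.75 mm^4
y_t = 160.5 mm
M_cr = fr * I / y_t = 3.1 * 862736532.75 / 160.5 N-mm
= 16.6634 kN-m

16.6634 kN-m


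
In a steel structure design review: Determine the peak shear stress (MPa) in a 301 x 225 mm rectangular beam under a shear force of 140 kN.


A = b * h = 301 * 225 = 67725 mm^2
V = 140 kN = 140000.0 N
tau_max = 1.5 * V / A = 1.5 * 140000.0 / 67725
= 3.1008 MPa

3.1008 MPa


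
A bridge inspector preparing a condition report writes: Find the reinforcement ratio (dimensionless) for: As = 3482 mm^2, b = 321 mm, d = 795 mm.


rho = As / (b * d)
= 3482 / (321 * 795)
= 3482 / 255195
= 0.013644 (dimensionless)

0.013644 (dimensionless)


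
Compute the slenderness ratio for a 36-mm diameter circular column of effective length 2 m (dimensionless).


Radius of gyration r = d / 4 = 36 / 4 = 9.0 mm
L_eff = 2000.0 mm
Slenderness ratio = L / r = 2000.0 / 9.0 = 222.22 (dimensionless)

222.22 (dimensionless)


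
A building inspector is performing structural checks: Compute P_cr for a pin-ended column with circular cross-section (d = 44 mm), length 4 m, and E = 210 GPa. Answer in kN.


I = pi * d^4 / 64 = 183984.23 mm^4
L = 4000.0 mm
P_cr = pi^2 * E * I / L^2
= 9.8696 * 210000.0 * 183984.23 / 4000.0^2
= 23833.05 N = 23.8331 kN

23.8331 kN


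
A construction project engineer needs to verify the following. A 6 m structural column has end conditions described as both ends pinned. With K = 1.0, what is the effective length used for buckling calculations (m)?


L_eff = K * L
= 1.0 * 6
= 6.0 m

6.0 m


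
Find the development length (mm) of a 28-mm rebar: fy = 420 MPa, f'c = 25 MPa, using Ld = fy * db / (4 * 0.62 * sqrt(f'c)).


Ld = (fy * db) / (4 * 0.62 * sqrt(f'c))
= (420 * 28) / (4 * 0.62 * sqrt(25))
= 11760 / 12.4
= 948.39 mm

948.39 mm


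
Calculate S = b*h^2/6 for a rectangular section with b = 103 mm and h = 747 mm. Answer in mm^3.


S = b * h^2 / 6
= 103 * 747^2 / 6
= 103 * 558009 / 6
= 9579154.5 mm^3

9579154.5 mm^3


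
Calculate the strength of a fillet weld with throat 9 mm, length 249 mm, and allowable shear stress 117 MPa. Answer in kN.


Strength = throat * length * allowable stress
= 9 * 249 * 117 N
= 262197 N
= 262.2 kN

262.2 kN


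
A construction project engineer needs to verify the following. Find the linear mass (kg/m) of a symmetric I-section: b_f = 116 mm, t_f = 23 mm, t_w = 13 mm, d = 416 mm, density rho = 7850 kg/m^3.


A_flanges = 2 * 116 * 23 = 5336 mm^2
A_web = (416 - 2 * 23) * 13 = 4810 mm^2
A_total = 5336 + 4810 = 10146 mm^2 = 0.010146 m^2
Weight = rho * A = 7850 * 0.010146 = 79.6461 kg/m

79.6461 kg/m


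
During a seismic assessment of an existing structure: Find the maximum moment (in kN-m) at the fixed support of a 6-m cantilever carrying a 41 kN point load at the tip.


For a cantilever with a point load at the free end:
M_max = P * L = 41 * 6 = 246 kN-m

246 kN-m


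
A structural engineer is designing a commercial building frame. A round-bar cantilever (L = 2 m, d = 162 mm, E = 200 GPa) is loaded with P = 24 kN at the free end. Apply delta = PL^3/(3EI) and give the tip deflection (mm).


I = pi * d^4 / 64 = pi * 162^4 / 64 = 33808815.61 mm^4
L = 2000.0 mm, P = 24000.0 N, E = 200000.0 MPa
delta = P * L^3 / (3 * E * I)
= 24000.0 * 2000.0^3 / (3 * 200000.0 * 33808815.61)
= 9.465 mm

9.465 mm


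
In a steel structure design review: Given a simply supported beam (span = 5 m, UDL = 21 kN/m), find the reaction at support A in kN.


Total load = w * L = 21 * 5 = 105 kN
By symmetry, each reaction R = total / 2 = 105 / 2 = 52.5 kN

52.5 kN


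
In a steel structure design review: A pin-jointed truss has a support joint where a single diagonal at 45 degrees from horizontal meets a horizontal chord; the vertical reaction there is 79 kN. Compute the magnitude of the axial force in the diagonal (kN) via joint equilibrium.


At the joint, only the diagonal has a vertical component, so vertical equilibrium gives:
F * sin(45) = 79
F = 79 / sin(45)
= 79 / 0.707107
= 111.72 kN

111.72 kN


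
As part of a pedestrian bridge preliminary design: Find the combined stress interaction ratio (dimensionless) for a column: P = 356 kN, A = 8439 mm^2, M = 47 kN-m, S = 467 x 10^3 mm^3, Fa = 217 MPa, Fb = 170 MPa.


f_a = P / A = 356000.0 / 8439 = 42.1851 MPa
f_b = M / S = 47000000.0 / 467000.0 = 100.6424 MPa
Ratio = f_a / Fa + f_b / Fb
= 42.1851 / 217 + 100.6424 / 170
= 0.7864 (dimensionless)

0.7864 (dimensionless)


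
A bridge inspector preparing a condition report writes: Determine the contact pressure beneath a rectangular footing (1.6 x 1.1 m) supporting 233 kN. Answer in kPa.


A = 1.6 * 1.1 = 1.76 m^2
q = P / A = 233 / 1.76
= 132.3864 kPa

132.3864 kPa


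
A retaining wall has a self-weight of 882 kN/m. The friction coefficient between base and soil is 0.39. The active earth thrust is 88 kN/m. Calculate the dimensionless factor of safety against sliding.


Resisting force = mu * W = 0.39 * 882 = 343.98 kN/m
FOS = Resisting / Driving = 343.98 / 88
= 3.9089 (dimensionless)

3.9089 (dimensionless)


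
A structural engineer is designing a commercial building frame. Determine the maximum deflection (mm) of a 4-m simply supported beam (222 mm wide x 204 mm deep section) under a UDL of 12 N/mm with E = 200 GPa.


I = 222 * 204^3 / 12 = 157058784.0 mm^4
L = 4000.0 mm, w = 12 N/mm, E = 200000.0 MPa
delta = 5 * w * L^4 / (384 * E * I)
= 5 * 12 * 4000.0^4 / (384 * 200000.0 * 157058784.0)
= 1.2734 mm

1.2734 mm


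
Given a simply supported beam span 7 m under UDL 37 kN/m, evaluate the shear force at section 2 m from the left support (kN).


R_A = w * L / 2 = 37 * 7 / 2 = 129.5 kN
V(x) = R_A - w * x = 129.5 - 37 * 2
= 55.5 kN

55.5 kN


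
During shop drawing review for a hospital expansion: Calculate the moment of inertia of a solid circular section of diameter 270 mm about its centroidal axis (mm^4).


r = d / 2 = 270 / 2 = 135.0 mm
I = pi * r^4 / 4 = pi * 135.0^4 / 4
= 260870490.85 mm^4

260870490.85 mm^4


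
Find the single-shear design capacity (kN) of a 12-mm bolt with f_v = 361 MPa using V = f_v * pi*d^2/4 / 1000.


A = pi * d^2 / 4 = pi * 12^2 / 4 = 113.0973 mm^2
V = f_v * A / 1000 = 361 * 113.0973 / 1000
= 40.8281 kN

40.8281 kN


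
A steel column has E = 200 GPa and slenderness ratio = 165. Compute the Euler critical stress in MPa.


sigma_cr = pi^2 * E / lambda^2
= 9.8696 * 200000.0 / 165^2
= 9.8696 * 200000.0 / 27225
= 72.504 MPa

72.504 MPa


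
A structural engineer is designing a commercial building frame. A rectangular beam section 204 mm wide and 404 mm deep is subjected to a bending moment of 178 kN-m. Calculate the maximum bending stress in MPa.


I = b * h^3 / 12 = 204 * 404^3 / 12 = 1120967488.0 mm^4
y = h / 2 = 404 / 2 = 202.0 mm
M = 178 kN-m = 178000000.0 N-mm
sigma = M * y / I = 178000000.0 * 202.0 / 1120967488.0
= 32.08 MPa

32.08 MPa


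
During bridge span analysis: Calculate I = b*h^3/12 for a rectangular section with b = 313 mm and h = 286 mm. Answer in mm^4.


I = b * h^3 / 12
= 313 * 286^3 / 12
= 313 * 23393656 / 12
= 610184527.33 mm^4

610184527.33 mm^4


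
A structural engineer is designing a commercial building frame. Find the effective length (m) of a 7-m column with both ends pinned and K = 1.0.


L_eff = K * L
= 1.0 * 7
= 7.0 m

7.0 m


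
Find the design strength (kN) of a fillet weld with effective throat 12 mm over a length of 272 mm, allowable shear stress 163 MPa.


Strength = throat * length * allowable stress
= 12 * 272 * 163 N
= 532032 N
= 532.03 kN

532.03 kN


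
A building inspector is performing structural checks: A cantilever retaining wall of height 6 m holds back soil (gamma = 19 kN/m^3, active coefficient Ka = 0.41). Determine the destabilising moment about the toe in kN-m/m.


Pa = 0.5 * Ka * gamma * H^2
= 0.5 * 0.41 * 19 * 6^2
= 140.22 kN/m
Arm = H / 3 = 6 / 3 = 2.0 m
Mo = Pa * arm = Pa * H / 3 = 140.22 * 6 / 3 = 280.44 kN-m/m

280.44 kN-m/m


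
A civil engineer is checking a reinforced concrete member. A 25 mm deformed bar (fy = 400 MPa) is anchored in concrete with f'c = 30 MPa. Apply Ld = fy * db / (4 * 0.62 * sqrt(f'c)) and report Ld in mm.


Ld = (fy * db) / (4 * 0.62 * sqrt(f'c))
= (400 * 25) / (4 * 0.62 * sqrt(30))
= 10000 / 13.5835
= 736.19 mm

736.19 mm


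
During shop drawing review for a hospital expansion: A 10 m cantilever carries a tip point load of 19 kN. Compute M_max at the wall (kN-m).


For a cantilever with a point load at the free end:
M_max = P * L = 19 * 10 = 190 kN-m

190 kN-m


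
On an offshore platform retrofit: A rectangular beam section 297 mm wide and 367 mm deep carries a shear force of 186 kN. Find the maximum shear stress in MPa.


A = b * h = 297 * 367 = 108999 mm^2
V = 186 kN = 186000.0 N
tau_max = 1.5 * V / A = 1.5 * 186000.0 / 108999
= 2.5597 MPa

2.5597 MPa


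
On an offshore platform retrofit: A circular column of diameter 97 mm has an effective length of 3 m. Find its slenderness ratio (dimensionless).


Radius of gyration r = d / 4 = 97 / 4 = 24.25 mm
L_eff = 3000.0 mm
Slenderness ratio = L / r = 3000.0 / 24.25 = 123.71 (dimensionless)

123.71 (dimensionless)


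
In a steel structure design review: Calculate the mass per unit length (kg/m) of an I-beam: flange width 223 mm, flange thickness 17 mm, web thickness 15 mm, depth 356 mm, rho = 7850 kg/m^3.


A_flanges = 2 * 223 * 17 = 7582 mm^2
A_web = (356 - 2 * 17) * 15 = 4830 mm^2
A_total = 7582 + 4830 = 12412 mm^2 = 0.012412 m^2
Weight = rho * A = 7850 * 0.012412 = 97.4342 kg/m

97.4342 kg/m


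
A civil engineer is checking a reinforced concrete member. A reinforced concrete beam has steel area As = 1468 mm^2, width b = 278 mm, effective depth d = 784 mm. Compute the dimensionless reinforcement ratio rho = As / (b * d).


rho = As / (b * d)
= 1468 / (278 * 784)
= 1468 / 217952
= 0.006735 (dimensionless)

0.006735 (dimensionless)


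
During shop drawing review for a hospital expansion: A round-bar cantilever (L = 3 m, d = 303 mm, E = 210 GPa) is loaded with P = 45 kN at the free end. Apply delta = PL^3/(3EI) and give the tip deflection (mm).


I = pi * d^4 / 64 = pi * 303^4 / 64 = 413752292.13 mm^4
L = 3000.0 mm, P = 45000.0 N, E = 210000.0 MPa
delta = P * L^3 / (3 * E * I)
= 45000.0 * 3000.0^3 / (3 * 210000.0 * 413752292.13)
= 4.6612 mm

4.6612 mm


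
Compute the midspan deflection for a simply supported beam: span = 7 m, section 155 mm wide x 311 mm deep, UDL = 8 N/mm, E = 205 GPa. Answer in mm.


I = 155 * 311^3 / 12 = 388536317.08 mm^4
L = 7000.0 mm, w = 8 N/mm, E = 205000.0 MPa
delta = 5 * w * L^4 / (384 * E * I)
= 5 * 8 * 7000.0^4 / (384 * 205000.0 * 388536317.08)
= 3.14 mm

3.14 mm


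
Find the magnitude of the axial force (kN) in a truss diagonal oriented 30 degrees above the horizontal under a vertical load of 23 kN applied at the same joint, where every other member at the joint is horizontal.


At the joint, only the diagonal has a vertical component, so vertical equilibrium gives:
F * sin(30) = 23
F = 23 / sin(30)
= 23 / 0.5
= 46.0 kN

46.0 kN


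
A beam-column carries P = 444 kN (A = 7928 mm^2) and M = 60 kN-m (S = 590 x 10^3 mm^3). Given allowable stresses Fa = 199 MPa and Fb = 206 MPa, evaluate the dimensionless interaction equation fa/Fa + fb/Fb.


f_a = P / A = 444000.0 / 7928 = 56.004 MPa
f_b = M / S = 60000000.0 / 590000.0 = 101.6949 MPa
Ratio = f_a / Fa + f_b / Fb
= 56.004 / 199 + 101.6949 / 206
= 0.7751 (dimensionless)

0.7751 (dimensionless)


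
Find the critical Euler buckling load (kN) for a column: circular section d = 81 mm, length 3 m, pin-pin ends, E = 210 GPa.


I = pi * d^4 / 64 = 2113050.98 mm^4
L = 3000.0 mm
P_cr = pi^2 * E * I / L^2
= 9.8696 * 210000.0 * 2113050.98 / 3000.0^2
= 486616.13 N = 486.6161 kN

486.6161 kN


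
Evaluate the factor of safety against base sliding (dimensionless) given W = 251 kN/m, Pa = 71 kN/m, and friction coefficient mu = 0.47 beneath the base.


Resisting force = mu * W = 0.47 * 251 = 117.97 kN/m
FOS = Resisting / Driving = 117.97 / 71
= 1.6615 (dimensionless)

1.6615 (dimensionless)


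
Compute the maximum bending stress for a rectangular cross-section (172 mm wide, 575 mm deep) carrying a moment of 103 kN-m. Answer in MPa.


I = b * h^3 / 12 = 172 * 575^3 / 12 = 2724901041.67 mm^4
y = h / 2 = 575 / 2 = 287.5 mm
M = 103 kN-m = 103000000.0 N-mm
sigma = M * y / I = 103000000.0 * 287.5 / 2724901041.67
= 10.87 MPa

10.87 MPa


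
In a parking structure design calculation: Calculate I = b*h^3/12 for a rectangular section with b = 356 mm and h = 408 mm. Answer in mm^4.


I = b * h^3 / 12
= 356 * 408^3 / 12
= 356 * 67917312 / 12
= 2014880256.0 mm^4

2014880256.0 mm^4


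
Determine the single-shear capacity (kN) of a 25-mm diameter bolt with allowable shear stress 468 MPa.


A = pi * d^2 / 4 = pi * 25^2 / 4 = 490.8739 mm^2
V = f_v * A / 1000 = 468 * 490.8739 / 1000
= 229.729 kN

229.729 kN


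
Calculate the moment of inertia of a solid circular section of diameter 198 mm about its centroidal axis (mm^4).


r = d / 2 = 198 / 2 = 99.0 mm
I = pi * r^4 / 4 = pi * 99.0^4 / 4
= 75445034.2 mm^4

75445034.2 mm^4


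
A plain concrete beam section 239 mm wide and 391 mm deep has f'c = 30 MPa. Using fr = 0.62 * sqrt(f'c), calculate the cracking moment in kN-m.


fr = 0.62 * sqrt(30) = 0.62 * 5.4772 = 3.3959 MPa
I = 239 * 391^3 / 12 = 1190548047.42 mm^4
y_t = 195.5 mm
M_cr = fr * I / y_t = 3.3959 * 1190548047.42 / 195.5 N-mm
= 20.6801 kN-m

20.6801 kN-m


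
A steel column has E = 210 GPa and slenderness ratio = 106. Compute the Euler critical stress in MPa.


sigma_cr = pi^2 * E / lambda^2
= 9.8696 * 210000.0 / 106^2
= 9.8696 * 210000.0 / 11236
= 184.4622 MPa

184.4622 MPa


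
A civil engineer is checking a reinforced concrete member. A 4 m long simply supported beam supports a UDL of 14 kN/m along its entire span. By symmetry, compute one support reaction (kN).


Total load = w * L = 14 * 4 = 56 kN
By symmetry, each reaction R = total / 2 = 56 / 2 = 28.0 kN

28.0 kN


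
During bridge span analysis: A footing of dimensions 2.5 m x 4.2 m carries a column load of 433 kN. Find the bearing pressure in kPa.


A = 2.5 * 4.2 = 10.5 m^2
q = P / A = 433 / 10.5
= 41.2381 kPa

41.2381 kPa


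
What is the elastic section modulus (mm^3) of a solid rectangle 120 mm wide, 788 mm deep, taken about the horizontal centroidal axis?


S = b * h^2 / 6
= 120 * 788^2 / 6
= 120 * 620944 / 6
= 12418880.0 mm^3

12418880.0 mm^3


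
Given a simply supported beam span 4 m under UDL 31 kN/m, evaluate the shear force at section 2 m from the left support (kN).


R_A = w * L / 2 = 31 * 4 / 2 = 62.0 kN
V(x) = R_A - w * x = 62.0 - 31 * 2
= 0.0 kN

0.0 kN


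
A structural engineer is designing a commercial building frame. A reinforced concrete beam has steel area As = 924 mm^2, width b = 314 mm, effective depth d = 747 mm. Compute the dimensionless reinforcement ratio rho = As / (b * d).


rho = As / (b * d)
= 924 / (314 * 747)
= 924 / 234558
= 0.003939 (dimensionless)

0.003939 (dimensionless)
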